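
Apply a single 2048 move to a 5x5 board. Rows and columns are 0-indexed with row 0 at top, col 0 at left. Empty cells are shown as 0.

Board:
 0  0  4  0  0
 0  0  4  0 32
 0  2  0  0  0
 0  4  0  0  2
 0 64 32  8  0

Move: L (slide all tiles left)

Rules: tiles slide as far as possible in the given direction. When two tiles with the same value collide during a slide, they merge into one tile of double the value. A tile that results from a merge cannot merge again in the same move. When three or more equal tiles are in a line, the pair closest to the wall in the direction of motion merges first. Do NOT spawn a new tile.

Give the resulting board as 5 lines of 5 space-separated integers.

Answer:  4  0  0  0  0
 4 32  0  0  0
 2  0  0  0  0
 4  2  0  0  0
64 32  8  0  0

Derivation:
Slide left:
row 0: [0, 0, 4, 0, 0] -> [4, 0, 0, 0, 0]
row 1: [0, 0, 4, 0, 32] -> [4, 32, 0, 0, 0]
row 2: [0, 2, 0, 0, 0] -> [2, 0, 0, 0, 0]
row 3: [0, 4, 0, 0, 2] -> [4, 2, 0, 0, 0]
row 4: [0, 64, 32, 8, 0] -> [64, 32, 8, 0, 0]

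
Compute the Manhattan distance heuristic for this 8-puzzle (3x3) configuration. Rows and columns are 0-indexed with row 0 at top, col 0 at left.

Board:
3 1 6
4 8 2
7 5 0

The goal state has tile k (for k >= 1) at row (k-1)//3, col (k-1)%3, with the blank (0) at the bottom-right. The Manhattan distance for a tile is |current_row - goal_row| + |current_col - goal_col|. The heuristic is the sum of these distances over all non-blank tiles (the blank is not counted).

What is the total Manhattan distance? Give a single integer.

Answer: 8

Derivation:
Tile 3: (0,0)->(0,2) = 2
Tile 1: (0,1)->(0,0) = 1
Tile 6: (0,2)->(1,2) = 1
Tile 4: (1,0)->(1,0) = 0
Tile 8: (1,1)->(2,1) = 1
Tile 2: (1,2)->(0,1) = 2
Tile 7: (2,0)->(2,0) = 0
Tile 5: (2,1)->(1,1) = 1
Sum: 2 + 1 + 1 + 0 + 1 + 2 + 0 + 1 = 8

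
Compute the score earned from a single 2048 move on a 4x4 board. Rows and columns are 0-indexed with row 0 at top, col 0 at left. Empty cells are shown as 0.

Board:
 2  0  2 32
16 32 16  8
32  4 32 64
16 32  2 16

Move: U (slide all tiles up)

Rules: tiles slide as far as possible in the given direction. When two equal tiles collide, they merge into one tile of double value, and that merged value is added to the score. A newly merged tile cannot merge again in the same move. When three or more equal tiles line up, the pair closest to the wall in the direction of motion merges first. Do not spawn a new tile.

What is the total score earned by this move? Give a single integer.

Slide up:
col 0: [2, 16, 32, 16] -> [2, 16, 32, 16]  score +0 (running 0)
col 1: [0, 32, 4, 32] -> [32, 4, 32, 0]  score +0 (running 0)
col 2: [2, 16, 32, 2] -> [2, 16, 32, 2]  score +0 (running 0)
col 3: [32, 8, 64, 16] -> [32, 8, 64, 16]  score +0 (running 0)
Board after move:
 2 32  2 32
16  4 16  8
32 32 32 64
16  0  2 16

Answer: 0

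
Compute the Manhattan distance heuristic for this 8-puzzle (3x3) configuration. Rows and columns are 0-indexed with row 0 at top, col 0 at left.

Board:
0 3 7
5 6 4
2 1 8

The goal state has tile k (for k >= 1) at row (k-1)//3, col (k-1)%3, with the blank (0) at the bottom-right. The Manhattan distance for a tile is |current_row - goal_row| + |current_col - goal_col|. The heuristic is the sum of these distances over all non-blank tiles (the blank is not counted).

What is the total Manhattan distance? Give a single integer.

Answer: 16

Derivation:
Tile 3: (0,1)->(0,2) = 1
Tile 7: (0,2)->(2,0) = 4
Tile 5: (1,0)->(1,1) = 1
Tile 6: (1,1)->(1,2) = 1
Tile 4: (1,2)->(1,0) = 2
Tile 2: (2,0)->(0,1) = 3
Tile 1: (2,1)->(0,0) = 3
Tile 8: (2,2)->(2,1) = 1
Sum: 1 + 4 + 1 + 1 + 2 + 3 + 3 + 1 = 16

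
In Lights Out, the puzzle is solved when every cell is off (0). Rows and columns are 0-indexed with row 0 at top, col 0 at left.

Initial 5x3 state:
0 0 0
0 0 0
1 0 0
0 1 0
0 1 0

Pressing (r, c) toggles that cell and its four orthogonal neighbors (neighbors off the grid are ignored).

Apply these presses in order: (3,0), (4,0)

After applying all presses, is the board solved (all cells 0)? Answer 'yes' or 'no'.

Answer: yes

Derivation:
After press 1 at (3,0):
0 0 0
0 0 0
0 0 0
1 0 0
1 1 0

After press 2 at (4,0):
0 0 0
0 0 0
0 0 0
0 0 0
0 0 0

Lights still on: 0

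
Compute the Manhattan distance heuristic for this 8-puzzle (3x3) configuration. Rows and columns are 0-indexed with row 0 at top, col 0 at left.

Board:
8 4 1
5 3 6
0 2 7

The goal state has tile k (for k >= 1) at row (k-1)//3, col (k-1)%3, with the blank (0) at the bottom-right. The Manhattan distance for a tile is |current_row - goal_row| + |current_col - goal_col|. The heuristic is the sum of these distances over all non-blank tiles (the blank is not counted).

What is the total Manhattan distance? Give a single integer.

Answer: 14

Derivation:
Tile 8: at (0,0), goal (2,1), distance |0-2|+|0-1| = 3
Tile 4: at (0,1), goal (1,0), distance |0-1|+|1-0| = 2
Tile 1: at (0,2), goal (0,0), distance |0-0|+|2-0| = 2
Tile 5: at (1,0), goal (1,1), distance |1-1|+|0-1| = 1
Tile 3: at (1,1), goal (0,2), distance |1-0|+|1-2| = 2
Tile 6: at (1,2), goal (1,2), distance |1-1|+|2-2| = 0
Tile 2: at (2,1), goal (0,1), distance |2-0|+|1-1| = 2
Tile 7: at (2,2), goal (2,0), distance |2-2|+|2-0| = 2
Sum: 3 + 2 + 2 + 1 + 2 + 0 + 2 + 2 = 14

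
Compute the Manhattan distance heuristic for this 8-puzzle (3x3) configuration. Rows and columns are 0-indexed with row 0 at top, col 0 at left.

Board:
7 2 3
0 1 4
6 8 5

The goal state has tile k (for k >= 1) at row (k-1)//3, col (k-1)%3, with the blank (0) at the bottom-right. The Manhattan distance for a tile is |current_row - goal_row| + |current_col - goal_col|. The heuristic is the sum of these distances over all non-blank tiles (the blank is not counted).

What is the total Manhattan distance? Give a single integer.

Tile 7: at (0,0), goal (2,0), distance |0-2|+|0-0| = 2
Tile 2: at (0,1), goal (0,1), distance |0-0|+|1-1| = 0
Tile 3: at (0,2), goal (0,2), distance |0-0|+|2-2| = 0
Tile 1: at (1,1), goal (0,0), distance |1-0|+|1-0| = 2
Tile 4: at (1,2), goal (1,0), distance |1-1|+|2-0| = 2
Tile 6: at (2,0), goal (1,2), distance |2-1|+|0-2| = 3
Tile 8: at (2,1), goal (2,1), distance |2-2|+|1-1| = 0
Tile 5: at (2,2), goal (1,1), distance |2-1|+|2-1| = 2
Sum: 2 + 0 + 0 + 2 + 2 + 3 + 0 + 2 = 11

Answer: 11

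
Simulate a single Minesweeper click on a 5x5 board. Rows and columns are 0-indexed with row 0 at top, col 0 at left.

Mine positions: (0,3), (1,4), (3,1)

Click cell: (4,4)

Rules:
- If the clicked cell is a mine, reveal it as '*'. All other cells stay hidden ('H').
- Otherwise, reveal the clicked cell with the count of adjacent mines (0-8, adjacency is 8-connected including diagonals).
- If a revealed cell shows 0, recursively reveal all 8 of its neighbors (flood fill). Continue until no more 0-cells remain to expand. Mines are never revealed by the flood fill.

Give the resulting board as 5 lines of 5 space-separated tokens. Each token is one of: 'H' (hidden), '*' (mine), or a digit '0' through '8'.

H H H H H
H H H H H
H H 1 1 1
H H 1 0 0
H H 1 0 0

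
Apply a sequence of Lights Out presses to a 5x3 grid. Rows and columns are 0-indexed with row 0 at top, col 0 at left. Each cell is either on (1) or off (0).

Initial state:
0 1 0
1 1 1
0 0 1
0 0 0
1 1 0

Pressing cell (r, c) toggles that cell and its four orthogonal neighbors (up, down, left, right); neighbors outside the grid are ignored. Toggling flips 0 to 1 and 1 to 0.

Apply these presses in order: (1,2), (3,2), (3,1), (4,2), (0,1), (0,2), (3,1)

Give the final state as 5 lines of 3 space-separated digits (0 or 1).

After press 1 at (1,2):
0 1 1
1 0 0
0 0 0
0 0 0
1 1 0

After press 2 at (3,2):
0 1 1
1 0 0
0 0 1
0 1 1
1 1 1

After press 3 at (3,1):
0 1 1
1 0 0
0 1 1
1 0 0
1 0 1

After press 4 at (4,2):
0 1 1
1 0 0
0 1 1
1 0 1
1 1 0

After press 5 at (0,1):
1 0 0
1 1 0
0 1 1
1 0 1
1 1 0

After press 6 at (0,2):
1 1 1
1 1 1
0 1 1
1 0 1
1 1 0

After press 7 at (3,1):
1 1 1
1 1 1
0 0 1
0 1 0
1 0 0

Answer: 1 1 1
1 1 1
0 0 1
0 1 0
1 0 0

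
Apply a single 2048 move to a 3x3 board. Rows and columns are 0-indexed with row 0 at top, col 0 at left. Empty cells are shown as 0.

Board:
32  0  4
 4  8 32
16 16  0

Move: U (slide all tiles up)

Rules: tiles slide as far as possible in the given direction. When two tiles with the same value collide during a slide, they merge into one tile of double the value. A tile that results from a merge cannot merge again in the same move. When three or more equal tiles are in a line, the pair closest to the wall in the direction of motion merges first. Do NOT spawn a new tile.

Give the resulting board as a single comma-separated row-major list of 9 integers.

Answer: 32, 8, 4, 4, 16, 32, 16, 0, 0

Derivation:
Slide up:
col 0: [32, 4, 16] -> [32, 4, 16]
col 1: [0, 8, 16] -> [8, 16, 0]
col 2: [4, 32, 0] -> [4, 32, 0]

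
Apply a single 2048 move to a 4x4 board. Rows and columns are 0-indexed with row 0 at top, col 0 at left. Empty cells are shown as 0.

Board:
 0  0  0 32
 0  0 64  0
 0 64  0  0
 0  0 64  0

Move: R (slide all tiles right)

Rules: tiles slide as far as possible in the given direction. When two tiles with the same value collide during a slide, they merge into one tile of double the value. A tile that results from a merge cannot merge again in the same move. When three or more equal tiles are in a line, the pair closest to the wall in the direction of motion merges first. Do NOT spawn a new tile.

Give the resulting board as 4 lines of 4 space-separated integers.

Slide right:
row 0: [0, 0, 0, 32] -> [0, 0, 0, 32]
row 1: [0, 0, 64, 0] -> [0, 0, 0, 64]
row 2: [0, 64, 0, 0] -> [0, 0, 0, 64]
row 3: [0, 0, 64, 0] -> [0, 0, 0, 64]

Answer:  0  0  0 32
 0  0  0 64
 0  0  0 64
 0  0  0 64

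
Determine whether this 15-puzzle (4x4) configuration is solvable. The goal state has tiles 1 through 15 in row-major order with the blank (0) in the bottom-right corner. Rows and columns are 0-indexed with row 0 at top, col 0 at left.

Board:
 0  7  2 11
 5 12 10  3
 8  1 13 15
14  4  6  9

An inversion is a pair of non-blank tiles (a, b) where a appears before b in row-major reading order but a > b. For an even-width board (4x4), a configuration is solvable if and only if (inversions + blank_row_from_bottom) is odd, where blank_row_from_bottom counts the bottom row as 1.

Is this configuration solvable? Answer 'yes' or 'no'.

Answer: yes

Derivation:
Inversions: 45
Blank is in row 0 (0-indexed from top), which is row 4 counting from the bottom (bottom = 1).
45 + 4 = 49, which is odd, so the puzzle is solvable.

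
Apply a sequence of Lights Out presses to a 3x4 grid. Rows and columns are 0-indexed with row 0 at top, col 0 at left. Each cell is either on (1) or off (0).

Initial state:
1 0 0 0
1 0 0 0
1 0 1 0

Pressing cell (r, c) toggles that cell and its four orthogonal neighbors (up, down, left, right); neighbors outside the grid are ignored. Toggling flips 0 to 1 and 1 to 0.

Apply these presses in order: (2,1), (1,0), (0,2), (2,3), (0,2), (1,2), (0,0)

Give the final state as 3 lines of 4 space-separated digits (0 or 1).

After press 1 at (2,1):
1 0 0 0
1 1 0 0
0 1 0 0

After press 2 at (1,0):
0 0 0 0
0 0 0 0
1 1 0 0

After press 3 at (0,2):
0 1 1 1
0 0 1 0
1 1 0 0

After press 4 at (2,3):
0 1 1 1
0 0 1 1
1 1 1 1

After press 5 at (0,2):
0 0 0 0
0 0 0 1
1 1 1 1

After press 6 at (1,2):
0 0 1 0
0 1 1 0
1 1 0 1

After press 7 at (0,0):
1 1 1 0
1 1 1 0
1 1 0 1

Answer: 1 1 1 0
1 1 1 0
1 1 0 1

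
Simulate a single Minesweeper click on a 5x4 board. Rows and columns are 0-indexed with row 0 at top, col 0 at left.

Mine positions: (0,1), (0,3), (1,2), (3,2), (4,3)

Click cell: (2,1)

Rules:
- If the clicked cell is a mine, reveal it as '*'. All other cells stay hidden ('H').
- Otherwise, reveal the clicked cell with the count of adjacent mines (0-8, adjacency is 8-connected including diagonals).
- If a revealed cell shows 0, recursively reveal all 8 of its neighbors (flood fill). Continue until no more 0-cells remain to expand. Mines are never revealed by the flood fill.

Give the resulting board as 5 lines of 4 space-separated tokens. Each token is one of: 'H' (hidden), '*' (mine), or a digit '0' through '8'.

H H H H
H H H H
H 2 H H
H H H H
H H H H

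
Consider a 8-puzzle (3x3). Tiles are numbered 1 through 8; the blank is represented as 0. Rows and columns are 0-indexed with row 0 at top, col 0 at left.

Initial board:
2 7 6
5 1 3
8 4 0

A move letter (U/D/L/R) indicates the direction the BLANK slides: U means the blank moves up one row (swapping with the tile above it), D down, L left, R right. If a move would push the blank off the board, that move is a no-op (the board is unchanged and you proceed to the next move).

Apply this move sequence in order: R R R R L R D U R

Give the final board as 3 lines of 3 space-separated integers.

After move 1 (R):
2 7 6
5 1 3
8 4 0

After move 2 (R):
2 7 6
5 1 3
8 4 0

After move 3 (R):
2 7 6
5 1 3
8 4 0

After move 4 (R):
2 7 6
5 1 3
8 4 0

After move 5 (L):
2 7 6
5 1 3
8 0 4

After move 6 (R):
2 7 6
5 1 3
8 4 0

After move 7 (D):
2 7 6
5 1 3
8 4 0

After move 8 (U):
2 7 6
5 1 0
8 4 3

After move 9 (R):
2 7 6
5 1 0
8 4 3

Answer: 2 7 6
5 1 0
8 4 3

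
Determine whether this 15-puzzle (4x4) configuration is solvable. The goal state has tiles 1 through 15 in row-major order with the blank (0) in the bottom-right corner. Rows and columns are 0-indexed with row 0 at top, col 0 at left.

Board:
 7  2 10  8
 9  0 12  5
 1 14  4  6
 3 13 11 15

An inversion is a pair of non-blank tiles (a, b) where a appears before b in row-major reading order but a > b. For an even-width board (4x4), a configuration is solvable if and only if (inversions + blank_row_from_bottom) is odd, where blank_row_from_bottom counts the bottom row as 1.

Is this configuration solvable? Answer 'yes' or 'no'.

Inversions: 41
Blank is in row 1 (0-indexed from top), which is row 3 counting from the bottom (bottom = 1).
41 + 3 = 44, which is even, so the puzzle is not solvable.

Answer: no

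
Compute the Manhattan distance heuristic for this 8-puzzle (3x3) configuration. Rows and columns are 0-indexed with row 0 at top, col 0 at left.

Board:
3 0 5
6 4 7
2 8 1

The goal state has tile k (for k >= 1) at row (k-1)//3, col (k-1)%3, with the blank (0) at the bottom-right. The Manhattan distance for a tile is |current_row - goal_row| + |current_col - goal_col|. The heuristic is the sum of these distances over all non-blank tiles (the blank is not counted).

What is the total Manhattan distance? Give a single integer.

Tile 3: (0,0)->(0,2) = 2
Tile 5: (0,2)->(1,1) = 2
Tile 6: (1,0)->(1,2) = 2
Tile 4: (1,1)->(1,0) = 1
Tile 7: (1,2)->(2,0) = 3
Tile 2: (2,0)->(0,1) = 3
Tile 8: (2,1)->(2,1) = 0
Tile 1: (2,2)->(0,0) = 4
Sum: 2 + 2 + 2 + 1 + 3 + 3 + 0 + 4 = 17

Answer: 17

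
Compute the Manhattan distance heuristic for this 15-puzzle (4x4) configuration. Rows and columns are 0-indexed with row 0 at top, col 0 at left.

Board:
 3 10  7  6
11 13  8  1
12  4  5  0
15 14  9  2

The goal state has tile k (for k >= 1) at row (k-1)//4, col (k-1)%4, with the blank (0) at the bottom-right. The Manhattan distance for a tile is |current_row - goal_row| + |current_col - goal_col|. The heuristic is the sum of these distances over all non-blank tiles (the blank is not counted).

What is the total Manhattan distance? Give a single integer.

Answer: 39

Derivation:
Tile 3: at (0,0), goal (0,2), distance |0-0|+|0-2| = 2
Tile 10: at (0,1), goal (2,1), distance |0-2|+|1-1| = 2
Tile 7: at (0,2), goal (1,2), distance |0-1|+|2-2| = 1
Tile 6: at (0,3), goal (1,1), distance |0-1|+|3-1| = 3
Tile 11: at (1,0), goal (2,2), distance |1-2|+|0-2| = 3
Tile 13: at (1,1), goal (3,0), distance |1-3|+|1-0| = 3
Tile 8: at (1,2), goal (1,3), distance |1-1|+|2-3| = 1
Tile 1: at (1,3), goal (0,0), distance |1-0|+|3-0| = 4
Tile 12: at (2,0), goal (2,3), distance |2-2|+|0-3| = 3
Tile 4: at (2,1), goal (0,3), distance |2-0|+|1-3| = 4
Tile 5: at (2,2), goal (1,0), distance |2-1|+|2-0| = 3
Tile 15: at (3,0), goal (3,2), distance |3-3|+|0-2| = 2
Tile 14: at (3,1), goal (3,1), distance |3-3|+|1-1| = 0
Tile 9: at (3,2), goal (2,0), distance |3-2|+|2-0| = 3
Tile 2: at (3,3), goal (0,1), distance |3-0|+|3-1| = 5
Sum: 2 + 2 + 1 + 3 + 3 + 3 + 1 + 4 + 3 + 4 + 3 + 2 + 0 + 3 + 5 = 39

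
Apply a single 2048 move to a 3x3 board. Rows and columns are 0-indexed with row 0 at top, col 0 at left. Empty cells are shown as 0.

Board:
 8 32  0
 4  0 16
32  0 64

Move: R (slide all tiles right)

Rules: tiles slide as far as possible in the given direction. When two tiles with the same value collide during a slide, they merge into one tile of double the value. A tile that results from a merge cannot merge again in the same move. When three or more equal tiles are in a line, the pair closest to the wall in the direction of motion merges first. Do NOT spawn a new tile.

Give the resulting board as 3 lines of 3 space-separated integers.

Answer:  0  8 32
 0  4 16
 0 32 64

Derivation:
Slide right:
row 0: [8, 32, 0] -> [0, 8, 32]
row 1: [4, 0, 16] -> [0, 4, 16]
row 2: [32, 0, 64] -> [0, 32, 64]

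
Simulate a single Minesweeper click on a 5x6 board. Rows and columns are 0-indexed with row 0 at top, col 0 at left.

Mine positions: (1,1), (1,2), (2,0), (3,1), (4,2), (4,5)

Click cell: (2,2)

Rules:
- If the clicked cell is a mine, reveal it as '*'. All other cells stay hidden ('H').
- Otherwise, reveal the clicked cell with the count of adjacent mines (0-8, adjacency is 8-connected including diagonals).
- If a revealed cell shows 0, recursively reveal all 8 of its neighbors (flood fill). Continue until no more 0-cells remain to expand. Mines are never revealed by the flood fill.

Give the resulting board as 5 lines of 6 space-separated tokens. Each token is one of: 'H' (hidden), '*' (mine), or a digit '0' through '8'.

H H H H H H
H H H H H H
H H 3 H H H
H H H H H H
H H H H H H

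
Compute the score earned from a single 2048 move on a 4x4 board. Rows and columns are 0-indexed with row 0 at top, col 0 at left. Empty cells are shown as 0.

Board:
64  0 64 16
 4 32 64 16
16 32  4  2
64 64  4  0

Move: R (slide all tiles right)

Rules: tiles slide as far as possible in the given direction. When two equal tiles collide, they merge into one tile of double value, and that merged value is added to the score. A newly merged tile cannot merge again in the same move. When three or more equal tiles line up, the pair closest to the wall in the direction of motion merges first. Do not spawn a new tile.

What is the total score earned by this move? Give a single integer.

Slide right:
row 0: [64, 0, 64, 16] -> [0, 0, 128, 16]  score +128 (running 128)
row 1: [4, 32, 64, 16] -> [4, 32, 64, 16]  score +0 (running 128)
row 2: [16, 32, 4, 2] -> [16, 32, 4, 2]  score +0 (running 128)
row 3: [64, 64, 4, 0] -> [0, 0, 128, 4]  score +128 (running 256)
Board after move:
  0   0 128  16
  4  32  64  16
 16  32   4   2
  0   0 128   4

Answer: 256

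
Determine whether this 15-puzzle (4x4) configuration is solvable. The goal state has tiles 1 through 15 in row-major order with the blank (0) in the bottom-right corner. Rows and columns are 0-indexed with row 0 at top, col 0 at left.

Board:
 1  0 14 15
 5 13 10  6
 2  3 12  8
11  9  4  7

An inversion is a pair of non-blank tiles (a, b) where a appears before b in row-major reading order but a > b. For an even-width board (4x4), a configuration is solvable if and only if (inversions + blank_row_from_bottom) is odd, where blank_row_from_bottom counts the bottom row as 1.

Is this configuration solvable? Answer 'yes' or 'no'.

Answer: yes

Derivation:
Inversions: 59
Blank is in row 0 (0-indexed from top), which is row 4 counting from the bottom (bottom = 1).
59 + 4 = 63, which is odd, so the puzzle is solvable.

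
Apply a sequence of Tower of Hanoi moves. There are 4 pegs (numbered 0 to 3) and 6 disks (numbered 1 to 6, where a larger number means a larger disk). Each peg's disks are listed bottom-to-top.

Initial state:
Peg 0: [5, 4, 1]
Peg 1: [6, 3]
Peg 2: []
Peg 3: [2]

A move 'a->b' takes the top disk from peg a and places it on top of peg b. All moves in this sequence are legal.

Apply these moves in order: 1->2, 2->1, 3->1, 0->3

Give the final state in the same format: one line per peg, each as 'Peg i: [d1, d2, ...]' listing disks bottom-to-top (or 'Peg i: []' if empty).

After move 1 (1->2):
Peg 0: [5, 4, 1]
Peg 1: [6]
Peg 2: [3]
Peg 3: [2]

After move 2 (2->1):
Peg 0: [5, 4, 1]
Peg 1: [6, 3]
Peg 2: []
Peg 3: [2]

After move 3 (3->1):
Peg 0: [5, 4, 1]
Peg 1: [6, 3, 2]
Peg 2: []
Peg 3: []

After move 4 (0->3):
Peg 0: [5, 4]
Peg 1: [6, 3, 2]
Peg 2: []
Peg 3: [1]

Answer: Peg 0: [5, 4]
Peg 1: [6, 3, 2]
Peg 2: []
Peg 3: [1]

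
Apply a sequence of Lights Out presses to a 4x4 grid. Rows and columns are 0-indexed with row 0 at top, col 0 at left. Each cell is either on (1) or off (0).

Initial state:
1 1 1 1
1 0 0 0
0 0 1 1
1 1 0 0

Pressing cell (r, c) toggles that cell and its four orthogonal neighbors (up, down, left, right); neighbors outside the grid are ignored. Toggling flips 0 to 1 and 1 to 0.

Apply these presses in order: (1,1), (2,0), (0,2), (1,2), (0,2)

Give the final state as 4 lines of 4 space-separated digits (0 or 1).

After press 1 at (1,1):
1 0 1 1
0 1 1 0
0 1 1 1
1 1 0 0

After press 2 at (2,0):
1 0 1 1
1 1 1 0
1 0 1 1
0 1 0 0

After press 3 at (0,2):
1 1 0 0
1 1 0 0
1 0 1 1
0 1 0 0

After press 4 at (1,2):
1 1 1 0
1 0 1 1
1 0 0 1
0 1 0 0

After press 5 at (0,2):
1 0 0 1
1 0 0 1
1 0 0 1
0 1 0 0

Answer: 1 0 0 1
1 0 0 1
1 0 0 1
0 1 0 0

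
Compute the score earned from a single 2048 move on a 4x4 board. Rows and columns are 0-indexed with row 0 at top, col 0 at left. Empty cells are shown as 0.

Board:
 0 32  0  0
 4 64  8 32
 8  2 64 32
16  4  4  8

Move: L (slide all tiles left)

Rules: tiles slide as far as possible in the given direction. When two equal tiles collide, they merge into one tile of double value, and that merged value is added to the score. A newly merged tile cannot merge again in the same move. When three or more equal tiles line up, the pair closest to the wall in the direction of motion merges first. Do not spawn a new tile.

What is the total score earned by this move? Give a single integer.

Answer: 8

Derivation:
Slide left:
row 0: [0, 32, 0, 0] -> [32, 0, 0, 0]  score +0 (running 0)
row 1: [4, 64, 8, 32] -> [4, 64, 8, 32]  score +0 (running 0)
row 2: [8, 2, 64, 32] -> [8, 2, 64, 32]  score +0 (running 0)
row 3: [16, 4, 4, 8] -> [16, 8, 8, 0]  score +8 (running 8)
Board after move:
32  0  0  0
 4 64  8 32
 8  2 64 32
16  8  8  0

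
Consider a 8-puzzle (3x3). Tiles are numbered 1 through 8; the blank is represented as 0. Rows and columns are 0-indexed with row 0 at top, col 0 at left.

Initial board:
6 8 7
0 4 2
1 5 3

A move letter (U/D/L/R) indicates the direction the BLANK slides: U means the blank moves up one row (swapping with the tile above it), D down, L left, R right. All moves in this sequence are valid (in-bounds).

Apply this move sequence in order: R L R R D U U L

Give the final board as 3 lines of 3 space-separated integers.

Answer: 6 0 8
4 2 7
1 5 3

Derivation:
After move 1 (R):
6 8 7
4 0 2
1 5 3

After move 2 (L):
6 8 7
0 4 2
1 5 3

After move 3 (R):
6 8 7
4 0 2
1 5 3

After move 4 (R):
6 8 7
4 2 0
1 5 3

After move 5 (D):
6 8 7
4 2 3
1 5 0

After move 6 (U):
6 8 7
4 2 0
1 5 3

After move 7 (U):
6 8 0
4 2 7
1 5 3

After move 8 (L):
6 0 8
4 2 7
1 5 3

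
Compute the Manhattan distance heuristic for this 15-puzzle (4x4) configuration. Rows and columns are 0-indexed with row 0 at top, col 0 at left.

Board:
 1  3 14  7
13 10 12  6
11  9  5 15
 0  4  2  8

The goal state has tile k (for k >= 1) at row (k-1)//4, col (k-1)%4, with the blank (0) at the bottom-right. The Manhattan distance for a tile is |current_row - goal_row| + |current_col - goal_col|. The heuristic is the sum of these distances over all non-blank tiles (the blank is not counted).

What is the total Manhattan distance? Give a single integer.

Tile 1: at (0,0), goal (0,0), distance |0-0|+|0-0| = 0
Tile 3: at (0,1), goal (0,2), distance |0-0|+|1-2| = 1
Tile 14: at (0,2), goal (3,1), distance |0-3|+|2-1| = 4
Tile 7: at (0,3), goal (1,2), distance |0-1|+|3-2| = 2
Tile 13: at (1,0), goal (3,0), distance |1-3|+|0-0| = 2
Tile 10: at (1,1), goal (2,1), distance |1-2|+|1-1| = 1
Tile 12: at (1,2), goal (2,3), distance |1-2|+|2-3| = 2
Tile 6: at (1,3), goal (1,1), distance |1-1|+|3-1| = 2
Tile 11: at (2,0), goal (2,2), distance |2-2|+|0-2| = 2
Tile 9: at (2,1), goal (2,0), distance |2-2|+|1-0| = 1
Tile 5: at (2,2), goal (1,0), distance |2-1|+|2-0| = 3
Tile 15: at (2,3), goal (3,2), distance |2-3|+|3-2| = 2
Tile 4: at (3,1), goal (0,3), distance |3-0|+|1-3| = 5
Tile 2: at (3,2), goal (0,1), distance |3-0|+|2-1| = 4
Tile 8: at (3,3), goal (1,3), distance |3-1|+|3-3| = 2
Sum: 0 + 1 + 4 + 2 + 2 + 1 + 2 + 2 + 2 + 1 + 3 + 2 + 5 + 4 + 2 = 33

Answer: 33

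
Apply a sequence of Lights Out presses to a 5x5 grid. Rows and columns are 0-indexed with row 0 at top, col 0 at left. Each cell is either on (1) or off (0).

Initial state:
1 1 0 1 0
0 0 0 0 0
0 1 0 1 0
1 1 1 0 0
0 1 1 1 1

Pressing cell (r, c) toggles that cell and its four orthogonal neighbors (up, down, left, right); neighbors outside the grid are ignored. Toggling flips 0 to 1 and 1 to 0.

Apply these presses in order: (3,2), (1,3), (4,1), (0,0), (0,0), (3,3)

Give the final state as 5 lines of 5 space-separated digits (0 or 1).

After press 1 at (3,2):
1 1 0 1 0
0 0 0 0 0
0 1 1 1 0
1 0 0 1 0
0 1 0 1 1

After press 2 at (1,3):
1 1 0 0 0
0 0 1 1 1
0 1 1 0 0
1 0 0 1 0
0 1 0 1 1

After press 3 at (4,1):
1 1 0 0 0
0 0 1 1 1
0 1 1 0 0
1 1 0 1 0
1 0 1 1 1

After press 4 at (0,0):
0 0 0 0 0
1 0 1 1 1
0 1 1 0 0
1 1 0 1 0
1 0 1 1 1

After press 5 at (0,0):
1 1 0 0 0
0 0 1 1 1
0 1 1 0 0
1 1 0 1 0
1 0 1 1 1

After press 6 at (3,3):
1 1 0 0 0
0 0 1 1 1
0 1 1 1 0
1 1 1 0 1
1 0 1 0 1

Answer: 1 1 0 0 0
0 0 1 1 1
0 1 1 1 0
1 1 1 0 1
1 0 1 0 1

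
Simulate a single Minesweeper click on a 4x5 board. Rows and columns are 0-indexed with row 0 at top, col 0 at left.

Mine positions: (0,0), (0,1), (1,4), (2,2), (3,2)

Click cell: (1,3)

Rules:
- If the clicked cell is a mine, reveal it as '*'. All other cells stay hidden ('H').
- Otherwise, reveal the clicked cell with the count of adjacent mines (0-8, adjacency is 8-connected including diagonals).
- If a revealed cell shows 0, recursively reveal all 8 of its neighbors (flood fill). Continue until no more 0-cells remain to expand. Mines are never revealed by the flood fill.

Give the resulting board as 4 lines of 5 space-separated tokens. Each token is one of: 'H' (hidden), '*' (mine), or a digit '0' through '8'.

H H H H H
H H H 2 H
H H H H H
H H H H H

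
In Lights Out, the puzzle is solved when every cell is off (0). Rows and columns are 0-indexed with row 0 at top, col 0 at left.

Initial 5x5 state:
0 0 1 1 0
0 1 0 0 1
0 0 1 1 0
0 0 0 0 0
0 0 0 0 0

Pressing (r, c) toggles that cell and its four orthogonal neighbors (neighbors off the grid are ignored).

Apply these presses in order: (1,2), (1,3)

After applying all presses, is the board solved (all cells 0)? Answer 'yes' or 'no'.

After press 1 at (1,2):
0 0 0 1 0
0 0 1 1 1
0 0 0 1 0
0 0 0 0 0
0 0 0 0 0

After press 2 at (1,3):
0 0 0 0 0
0 0 0 0 0
0 0 0 0 0
0 0 0 0 0
0 0 0 0 0

Lights still on: 0

Answer: yes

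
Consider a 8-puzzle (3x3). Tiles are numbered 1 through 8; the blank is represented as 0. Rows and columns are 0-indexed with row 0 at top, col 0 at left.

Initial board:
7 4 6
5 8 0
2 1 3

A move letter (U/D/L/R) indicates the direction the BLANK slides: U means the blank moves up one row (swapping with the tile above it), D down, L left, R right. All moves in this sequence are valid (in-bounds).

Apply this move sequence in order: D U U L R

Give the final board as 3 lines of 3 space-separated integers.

Answer: 7 4 0
5 8 6
2 1 3

Derivation:
After move 1 (D):
7 4 6
5 8 3
2 1 0

After move 2 (U):
7 4 6
5 8 0
2 1 3

After move 3 (U):
7 4 0
5 8 6
2 1 3

After move 4 (L):
7 0 4
5 8 6
2 1 3

After move 5 (R):
7 4 0
5 8 6
2 1 3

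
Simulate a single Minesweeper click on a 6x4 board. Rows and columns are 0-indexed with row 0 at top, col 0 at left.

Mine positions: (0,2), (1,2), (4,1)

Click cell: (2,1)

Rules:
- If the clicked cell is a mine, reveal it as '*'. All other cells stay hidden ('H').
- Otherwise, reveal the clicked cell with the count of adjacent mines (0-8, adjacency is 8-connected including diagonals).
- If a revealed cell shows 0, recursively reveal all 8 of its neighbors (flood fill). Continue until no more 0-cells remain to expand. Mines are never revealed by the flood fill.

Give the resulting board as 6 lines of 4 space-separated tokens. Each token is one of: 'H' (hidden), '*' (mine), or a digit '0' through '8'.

H H H H
H H H H
H 1 H H
H H H H
H H H H
H H H H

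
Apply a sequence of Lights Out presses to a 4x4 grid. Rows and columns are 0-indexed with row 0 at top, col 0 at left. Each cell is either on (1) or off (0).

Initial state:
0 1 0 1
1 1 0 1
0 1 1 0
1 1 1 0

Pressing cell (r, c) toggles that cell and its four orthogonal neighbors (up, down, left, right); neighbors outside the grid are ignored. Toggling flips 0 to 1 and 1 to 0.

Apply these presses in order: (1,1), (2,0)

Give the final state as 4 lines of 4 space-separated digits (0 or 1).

After press 1 at (1,1):
0 0 0 1
0 0 1 1
0 0 1 0
1 1 1 0

After press 2 at (2,0):
0 0 0 1
1 0 1 1
1 1 1 0
0 1 1 0

Answer: 0 0 0 1
1 0 1 1
1 1 1 0
0 1 1 0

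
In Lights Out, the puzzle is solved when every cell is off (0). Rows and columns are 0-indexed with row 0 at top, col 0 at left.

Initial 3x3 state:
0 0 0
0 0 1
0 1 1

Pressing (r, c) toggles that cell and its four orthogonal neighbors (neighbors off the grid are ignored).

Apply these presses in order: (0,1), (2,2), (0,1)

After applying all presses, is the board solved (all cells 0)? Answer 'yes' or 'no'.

Answer: yes

Derivation:
After press 1 at (0,1):
1 1 1
0 1 1
0 1 1

After press 2 at (2,2):
1 1 1
0 1 0
0 0 0

After press 3 at (0,1):
0 0 0
0 0 0
0 0 0

Lights still on: 0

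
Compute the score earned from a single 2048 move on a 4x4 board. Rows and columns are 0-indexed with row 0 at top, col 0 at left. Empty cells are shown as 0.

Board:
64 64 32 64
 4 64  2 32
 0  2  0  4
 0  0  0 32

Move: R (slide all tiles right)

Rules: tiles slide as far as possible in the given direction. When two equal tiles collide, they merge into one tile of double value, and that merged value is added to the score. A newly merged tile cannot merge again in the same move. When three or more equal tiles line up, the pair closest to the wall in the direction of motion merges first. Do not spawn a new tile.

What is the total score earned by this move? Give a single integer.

Answer: 128

Derivation:
Slide right:
row 0: [64, 64, 32, 64] -> [0, 128, 32, 64]  score +128 (running 128)
row 1: [4, 64, 2, 32] -> [4, 64, 2, 32]  score +0 (running 128)
row 2: [0, 2, 0, 4] -> [0, 0, 2, 4]  score +0 (running 128)
row 3: [0, 0, 0, 32] -> [0, 0, 0, 32]  score +0 (running 128)
Board after move:
  0 128  32  64
  4  64   2  32
  0   0   2   4
  0   0   0  32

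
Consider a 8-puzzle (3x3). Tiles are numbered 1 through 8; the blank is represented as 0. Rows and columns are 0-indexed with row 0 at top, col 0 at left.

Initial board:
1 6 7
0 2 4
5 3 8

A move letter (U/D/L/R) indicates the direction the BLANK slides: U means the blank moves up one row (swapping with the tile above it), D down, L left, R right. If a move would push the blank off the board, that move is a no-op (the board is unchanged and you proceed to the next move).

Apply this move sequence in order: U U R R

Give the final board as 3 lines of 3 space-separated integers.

Answer: 6 7 0
1 2 4
5 3 8

Derivation:
After move 1 (U):
0 6 7
1 2 4
5 3 8

After move 2 (U):
0 6 7
1 2 4
5 3 8

After move 3 (R):
6 0 7
1 2 4
5 3 8

After move 4 (R):
6 7 0
1 2 4
5 3 8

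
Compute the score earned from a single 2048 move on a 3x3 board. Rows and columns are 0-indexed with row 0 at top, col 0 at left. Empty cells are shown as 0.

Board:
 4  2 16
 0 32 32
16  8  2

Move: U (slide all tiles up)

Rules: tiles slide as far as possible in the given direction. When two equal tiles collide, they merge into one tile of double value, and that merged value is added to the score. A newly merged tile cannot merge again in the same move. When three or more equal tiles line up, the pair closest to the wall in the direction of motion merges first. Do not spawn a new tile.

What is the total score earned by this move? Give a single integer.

Slide up:
col 0: [4, 0, 16] -> [4, 16, 0]  score +0 (running 0)
col 1: [2, 32, 8] -> [2, 32, 8]  score +0 (running 0)
col 2: [16, 32, 2] -> [16, 32, 2]  score +0 (running 0)
Board after move:
 4  2 16
16 32 32
 0  8  2

Answer: 0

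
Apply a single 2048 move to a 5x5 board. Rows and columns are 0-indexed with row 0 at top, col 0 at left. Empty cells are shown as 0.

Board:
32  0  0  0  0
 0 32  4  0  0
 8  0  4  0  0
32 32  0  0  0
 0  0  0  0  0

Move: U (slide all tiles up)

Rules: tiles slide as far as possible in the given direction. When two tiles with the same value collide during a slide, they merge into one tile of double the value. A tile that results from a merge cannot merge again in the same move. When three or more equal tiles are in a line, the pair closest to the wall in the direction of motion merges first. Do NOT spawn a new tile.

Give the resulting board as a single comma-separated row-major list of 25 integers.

Answer: 32, 64, 8, 0, 0, 8, 0, 0, 0, 0, 32, 0, 0, 0, 0, 0, 0, 0, 0, 0, 0, 0, 0, 0, 0

Derivation:
Slide up:
col 0: [32, 0, 8, 32, 0] -> [32, 8, 32, 0, 0]
col 1: [0, 32, 0, 32, 0] -> [64, 0, 0, 0, 0]
col 2: [0, 4, 4, 0, 0] -> [8, 0, 0, 0, 0]
col 3: [0, 0, 0, 0, 0] -> [0, 0, 0, 0, 0]
col 4: [0, 0, 0, 0, 0] -> [0, 0, 0, 0, 0]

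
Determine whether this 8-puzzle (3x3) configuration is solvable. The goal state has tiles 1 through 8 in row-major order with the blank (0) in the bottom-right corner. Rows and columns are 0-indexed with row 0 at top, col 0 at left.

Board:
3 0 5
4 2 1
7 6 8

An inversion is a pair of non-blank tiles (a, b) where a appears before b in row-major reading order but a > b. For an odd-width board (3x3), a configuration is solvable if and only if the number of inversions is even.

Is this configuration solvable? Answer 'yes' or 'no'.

Answer: no

Derivation:
Inversions (pairs i<j in row-major order where tile[i] > tile[j] > 0): 9
9 is odd, so the puzzle is not solvable.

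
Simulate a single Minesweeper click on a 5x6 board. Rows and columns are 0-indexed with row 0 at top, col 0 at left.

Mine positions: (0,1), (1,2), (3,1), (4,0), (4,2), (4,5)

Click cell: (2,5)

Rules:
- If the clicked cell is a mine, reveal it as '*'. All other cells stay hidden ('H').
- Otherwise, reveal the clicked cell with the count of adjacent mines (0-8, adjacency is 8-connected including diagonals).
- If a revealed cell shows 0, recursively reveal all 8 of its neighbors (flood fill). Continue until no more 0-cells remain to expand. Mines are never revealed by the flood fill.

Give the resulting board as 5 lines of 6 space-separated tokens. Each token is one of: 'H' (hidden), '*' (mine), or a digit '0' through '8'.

H H H 1 0 0
H H H 1 0 0
H H H 1 0 0
H H H 1 1 1
H H H H H H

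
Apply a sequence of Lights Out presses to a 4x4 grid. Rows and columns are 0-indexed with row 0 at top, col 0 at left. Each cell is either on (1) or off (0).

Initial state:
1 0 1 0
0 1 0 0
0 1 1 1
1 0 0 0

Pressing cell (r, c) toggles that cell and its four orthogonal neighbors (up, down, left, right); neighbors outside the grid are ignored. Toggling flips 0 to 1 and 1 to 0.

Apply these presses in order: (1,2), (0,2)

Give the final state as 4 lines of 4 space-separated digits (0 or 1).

Answer: 1 1 1 1
0 0 0 1
0 1 0 1
1 0 0 0

Derivation:
After press 1 at (1,2):
1 0 0 0
0 0 1 1
0 1 0 1
1 0 0 0

After press 2 at (0,2):
1 1 1 1
0 0 0 1
0 1 0 1
1 0 0 0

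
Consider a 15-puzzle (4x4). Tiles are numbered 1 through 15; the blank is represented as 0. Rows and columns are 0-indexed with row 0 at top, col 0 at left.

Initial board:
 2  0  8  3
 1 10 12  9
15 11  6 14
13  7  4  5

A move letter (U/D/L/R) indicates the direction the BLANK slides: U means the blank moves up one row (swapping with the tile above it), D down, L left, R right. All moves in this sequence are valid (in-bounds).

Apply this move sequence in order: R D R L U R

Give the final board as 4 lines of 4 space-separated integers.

After move 1 (R):
 2  8  0  3
 1 10 12  9
15 11  6 14
13  7  4  5

After move 2 (D):
 2  8 12  3
 1 10  0  9
15 11  6 14
13  7  4  5

After move 3 (R):
 2  8 12  3
 1 10  9  0
15 11  6 14
13  7  4  5

After move 4 (L):
 2  8 12  3
 1 10  0  9
15 11  6 14
13  7  4  5

After move 5 (U):
 2  8  0  3
 1 10 12  9
15 11  6 14
13  7  4  5

After move 6 (R):
 2  8  3  0
 1 10 12  9
15 11  6 14
13  7  4  5

Answer:  2  8  3  0
 1 10 12  9
15 11  6 14
13  7  4  5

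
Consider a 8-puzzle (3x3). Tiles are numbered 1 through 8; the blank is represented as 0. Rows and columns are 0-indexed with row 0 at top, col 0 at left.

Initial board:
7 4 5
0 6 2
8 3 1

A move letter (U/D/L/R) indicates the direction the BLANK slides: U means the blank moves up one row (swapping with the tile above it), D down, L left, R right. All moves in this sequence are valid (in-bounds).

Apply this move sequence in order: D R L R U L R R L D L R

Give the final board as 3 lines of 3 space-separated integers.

After move 1 (D):
7 4 5
8 6 2
0 3 1

After move 2 (R):
7 4 5
8 6 2
3 0 1

After move 3 (L):
7 4 5
8 6 2
0 3 1

After move 4 (R):
7 4 5
8 6 2
3 0 1

After move 5 (U):
7 4 5
8 0 2
3 6 1

After move 6 (L):
7 4 5
0 8 2
3 6 1

After move 7 (R):
7 4 5
8 0 2
3 6 1

After move 8 (R):
7 4 5
8 2 0
3 6 1

After move 9 (L):
7 4 5
8 0 2
3 6 1

After move 10 (D):
7 4 5
8 6 2
3 0 1

After move 11 (L):
7 4 5
8 6 2
0 3 1

After move 12 (R):
7 4 5
8 6 2
3 0 1

Answer: 7 4 5
8 6 2
3 0 1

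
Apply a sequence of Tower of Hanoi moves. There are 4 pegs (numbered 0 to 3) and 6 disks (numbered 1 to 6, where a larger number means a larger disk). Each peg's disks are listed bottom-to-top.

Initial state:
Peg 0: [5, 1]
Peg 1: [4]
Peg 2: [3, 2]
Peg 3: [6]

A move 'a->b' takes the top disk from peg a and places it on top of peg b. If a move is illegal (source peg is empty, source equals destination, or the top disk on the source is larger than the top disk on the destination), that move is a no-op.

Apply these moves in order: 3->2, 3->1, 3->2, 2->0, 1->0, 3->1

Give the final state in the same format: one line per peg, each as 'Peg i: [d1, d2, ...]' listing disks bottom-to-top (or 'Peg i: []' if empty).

After move 1 (3->2):
Peg 0: [5, 1]
Peg 1: [4]
Peg 2: [3, 2]
Peg 3: [6]

After move 2 (3->1):
Peg 0: [5, 1]
Peg 1: [4]
Peg 2: [3, 2]
Peg 3: [6]

After move 3 (3->2):
Peg 0: [5, 1]
Peg 1: [4]
Peg 2: [3, 2]
Peg 3: [6]

After move 4 (2->0):
Peg 0: [5, 1]
Peg 1: [4]
Peg 2: [3, 2]
Peg 3: [6]

After move 5 (1->0):
Peg 0: [5, 1]
Peg 1: [4]
Peg 2: [3, 2]
Peg 3: [6]

After move 6 (3->1):
Peg 0: [5, 1]
Peg 1: [4]
Peg 2: [3, 2]
Peg 3: [6]

Answer: Peg 0: [5, 1]
Peg 1: [4]
Peg 2: [3, 2]
Peg 3: [6]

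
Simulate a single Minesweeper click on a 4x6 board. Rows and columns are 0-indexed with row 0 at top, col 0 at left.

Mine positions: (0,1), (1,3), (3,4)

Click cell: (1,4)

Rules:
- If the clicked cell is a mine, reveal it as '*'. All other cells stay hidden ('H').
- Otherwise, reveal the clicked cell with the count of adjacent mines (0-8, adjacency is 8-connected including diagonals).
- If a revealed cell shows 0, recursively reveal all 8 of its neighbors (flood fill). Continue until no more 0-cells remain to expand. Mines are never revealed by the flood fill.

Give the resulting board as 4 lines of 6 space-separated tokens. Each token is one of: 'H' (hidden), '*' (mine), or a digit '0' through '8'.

H H H H H H
H H H H 1 H
H H H H H H
H H H H H H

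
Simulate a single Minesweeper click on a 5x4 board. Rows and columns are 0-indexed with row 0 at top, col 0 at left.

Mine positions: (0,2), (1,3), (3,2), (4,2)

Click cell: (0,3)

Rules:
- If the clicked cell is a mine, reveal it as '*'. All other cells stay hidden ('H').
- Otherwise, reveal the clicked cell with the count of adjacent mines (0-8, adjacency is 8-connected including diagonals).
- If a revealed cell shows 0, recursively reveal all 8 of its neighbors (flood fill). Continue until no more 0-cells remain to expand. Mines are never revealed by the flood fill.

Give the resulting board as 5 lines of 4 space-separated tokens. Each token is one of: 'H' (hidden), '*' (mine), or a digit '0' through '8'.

H H H 2
H H H H
H H H H
H H H H
H H H H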